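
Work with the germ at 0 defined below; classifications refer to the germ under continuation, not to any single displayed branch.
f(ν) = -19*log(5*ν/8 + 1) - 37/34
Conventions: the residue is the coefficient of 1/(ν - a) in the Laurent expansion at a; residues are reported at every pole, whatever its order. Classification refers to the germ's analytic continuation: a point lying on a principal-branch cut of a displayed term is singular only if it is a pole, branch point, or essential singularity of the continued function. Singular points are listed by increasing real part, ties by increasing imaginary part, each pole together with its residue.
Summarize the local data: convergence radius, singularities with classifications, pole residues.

Branch term (-19)*log(1 - ν/(-8/5)): its argument vanishes at ν = -8/5, a logarithmic branch point, modulus 8/5.
The radius of convergence is the smallest modulus among the singular points: 8/5.

Radius of convergence at 0: 8/5.
At -8/5: a logarithmic branch point.


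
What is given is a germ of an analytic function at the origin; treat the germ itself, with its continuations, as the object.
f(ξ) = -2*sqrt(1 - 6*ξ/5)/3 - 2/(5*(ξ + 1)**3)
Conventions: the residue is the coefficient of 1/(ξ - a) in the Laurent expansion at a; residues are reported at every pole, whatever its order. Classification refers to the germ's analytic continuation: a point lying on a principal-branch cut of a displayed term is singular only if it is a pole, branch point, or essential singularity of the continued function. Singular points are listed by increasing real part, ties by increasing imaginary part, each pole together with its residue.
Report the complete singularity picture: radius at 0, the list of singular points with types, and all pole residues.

Radius of convergence at 0: 5/6.
At -1: a pole of order 3; residue 0.
At 5/6: an algebraic (square-root) branch point.

Denominator factor (ξ + 1)^3: pole of order 3 at -1, modulus 1.
Branch term (-2/3)*sqrt(1 - ξ/(5/6)): its argument vanishes at ξ = 5/6, a square-root branch point, modulus 5/6.
The radius of convergence is the smallest modulus among the singular points: 5/6.
The branch term is analytic at -1 and contributes nothing to the residue; only the rational part matters.
At the order-3 pole -1 set g(ξ) = (ξ - (-1))^3*(rational part) = -2/5.
Order-3 pole: residue = g''(a)/2; g''(-1) = 0, so the residue is 0.
List the singular points by increasing real part (a conjugate pair: the negative imaginary part first).


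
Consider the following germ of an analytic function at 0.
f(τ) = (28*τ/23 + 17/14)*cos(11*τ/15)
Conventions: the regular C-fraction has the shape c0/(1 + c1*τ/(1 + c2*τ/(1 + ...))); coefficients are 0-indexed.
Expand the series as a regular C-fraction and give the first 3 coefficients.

Taylor coefficients (expand at 0): a_0 = 17/14, a_1 = 28/23, a_2 = -2057/6300.
c0 = a_0 = 17/14. Peel one level at a time: if S = 1 + c*τ/S' with S'(0) = 1, then c is the τ-coefficient of S and S' = c*τ/(S - 1).
S_1 = c0/f = 1 + (-392/391)*τ + (87647401/68796450)*τ^2 + ...; c1 = -392/391.
S_2 = c1*τ/(S_1 - 1) = 1 + (87647401/68972400)*τ + ...; c2 = 87647401/68972400.

The regular C-fraction coefficients are [17/14, -392/391, 87647401/68972400].


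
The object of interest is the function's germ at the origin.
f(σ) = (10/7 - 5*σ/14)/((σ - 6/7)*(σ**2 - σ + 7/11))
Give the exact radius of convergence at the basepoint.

The radius of convergence is (1/11)*sqrt(77).

Denominator factor (σ - 6/7): pole of order 1 at 6/7, modulus 6/7.
Denominator factor (σ**2 - σ + 7/11): discriminant -17/11, complex-conjugate roots (1/2) + ((1/22)*sqrt(187))*i and (1/2) - ((1/22)*sqrt(187))*i; poles of order 1, moduli (1/11)*sqrt(77) and (1/11)*sqrt(77).
The radius of convergence is the smallest modulus among the singular points: (1/11)*sqrt(77).


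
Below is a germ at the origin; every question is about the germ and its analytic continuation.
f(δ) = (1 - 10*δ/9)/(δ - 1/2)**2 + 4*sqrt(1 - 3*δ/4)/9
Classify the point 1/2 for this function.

The denominator factor δ - 1/2 vanishes at 1/2 and appears to the power 2; the numerator there equals 4/9, nonzero, and no other factor vanishes.
The branch terms are analytic at this point.
Hence a pole whose order is the multiplicity, 2.

The point is a pole of order 2.


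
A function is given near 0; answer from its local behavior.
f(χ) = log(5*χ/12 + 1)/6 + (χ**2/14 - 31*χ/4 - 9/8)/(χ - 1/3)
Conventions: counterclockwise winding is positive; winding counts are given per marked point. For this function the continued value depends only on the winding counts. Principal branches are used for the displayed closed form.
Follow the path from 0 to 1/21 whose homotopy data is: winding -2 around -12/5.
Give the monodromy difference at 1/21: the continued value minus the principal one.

The rational part is single-valued and drops out of the difference; each branch term changes only by its own monodromy.
(1/6)*log(1 - χ/(-12/5)): each positive loop around -12/5 adds 2*pi*i to the log, so winding -2 contributes (1/6)*(-2)*2*pi*i = -(2/3)*pi*i.
Summing the contributions at χ = 1/21 gives -(2/3)*pi*i.

Continued minus principal equals -(2/3)*pi*i.


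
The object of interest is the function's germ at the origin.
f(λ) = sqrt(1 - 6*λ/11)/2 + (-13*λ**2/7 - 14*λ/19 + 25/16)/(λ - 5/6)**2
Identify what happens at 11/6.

The point is an algebraic (square-root) branch point.

The term (1/2)*sqrt(1 - λ/(11/6)) has argument 1 - 11/6/(11/6) = 0 at 11/6: a square-root (algebraic, two-sheeted) branch point; the remaining terms are analytic or single-valued there.


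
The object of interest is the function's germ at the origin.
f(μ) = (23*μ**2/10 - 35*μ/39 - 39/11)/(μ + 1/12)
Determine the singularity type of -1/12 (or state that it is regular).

The denominator factor μ + 1/12 vanishes at -1/12 and appears to the power 1; the numerator there equals -711391/205920, nonzero, and no other factor vanishes.
Hence a pole whose order is the multiplicity, 1.

The point is a pole of order 1.


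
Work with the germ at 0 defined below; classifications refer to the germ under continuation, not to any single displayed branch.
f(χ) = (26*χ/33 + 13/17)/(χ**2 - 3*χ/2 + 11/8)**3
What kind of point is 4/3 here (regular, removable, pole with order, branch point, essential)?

The point is a regular point.

Denominator factors: χ**2 - 3*χ/2 + 11/8 = 83/72 at χ = 4/3 — none vanishes.
So the germ continues analytically to 4/3.


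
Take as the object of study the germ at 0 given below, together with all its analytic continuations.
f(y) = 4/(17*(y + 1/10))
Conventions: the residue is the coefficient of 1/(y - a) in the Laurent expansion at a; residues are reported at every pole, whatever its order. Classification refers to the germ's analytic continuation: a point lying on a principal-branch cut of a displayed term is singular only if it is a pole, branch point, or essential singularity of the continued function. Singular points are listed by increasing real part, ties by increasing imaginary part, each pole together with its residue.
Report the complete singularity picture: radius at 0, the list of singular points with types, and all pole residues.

Denominator factor (y + 1/10): pole of order 1 at -1/10, modulus 1/10.
The radius of convergence is the smallest modulus among the singular points: 1/10.
At the order-1 pole -1/10 set g(y) = (y - (-1/10))*f(y) = 4/17.
Simple pole: residue = g(a) at a = -1/10, which is 4/17.

Radius of convergence at 0: 1/10.
At -1/10: a pole of order 1; residue 4/17.


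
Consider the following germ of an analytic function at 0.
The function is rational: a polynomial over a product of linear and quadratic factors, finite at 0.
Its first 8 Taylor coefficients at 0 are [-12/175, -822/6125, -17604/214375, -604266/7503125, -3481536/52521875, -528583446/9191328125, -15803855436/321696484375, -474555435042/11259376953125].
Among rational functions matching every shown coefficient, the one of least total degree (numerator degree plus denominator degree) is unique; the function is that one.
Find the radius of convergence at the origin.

The radius of convergence is 7/6.

No rational of total degree below 4 reproduces all 8 coefficients; solving the [1/3] Pade equations on them gives f(ψ) = (3*ψ + 2)/((ψ - 7/6)*(ψ + 5)**2), whose expansion matches every shown term.
Denominator factor (ψ - 7/6): pole of order 1 at 7/6, modulus 7/6.
Denominator factor (ψ + 5)^2: pole of order 2 at -5, modulus 5.
The radius of convergence is the smallest modulus among the singular points: 7/6.


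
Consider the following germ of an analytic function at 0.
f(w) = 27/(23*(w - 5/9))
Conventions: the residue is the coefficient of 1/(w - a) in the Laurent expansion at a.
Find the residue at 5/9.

The residue is 27/23.

At the order-1 pole 5/9 set g(w) = (w - (5/9))*f(w) = 27/23.
Simple pole: residue = g(a) at a = 5/9, which is 27/23.


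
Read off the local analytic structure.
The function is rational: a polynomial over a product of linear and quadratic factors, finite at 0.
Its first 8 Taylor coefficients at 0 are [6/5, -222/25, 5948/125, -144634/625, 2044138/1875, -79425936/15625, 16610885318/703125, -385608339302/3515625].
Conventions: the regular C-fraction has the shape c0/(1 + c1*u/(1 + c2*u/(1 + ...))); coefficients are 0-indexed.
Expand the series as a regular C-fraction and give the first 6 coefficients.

Taylor coefficients (read off): a_0 = 6/5, a_1 = -222/25, a_2 = 5948/125, a_3 = -144634/625, a_4 = 2044138/1875, a_5 = -79425936/15625.
c0 = a_0 = 6/5. Peel one level at a time: if S = 1 + c*u/S' with S'(0) = 1, then c is the u-coefficient of S and S' = c*u/(S - 1).
S_1 = c0/f = 1 + (37/5)*u + (1133/75)*u^2 + ...; c1 = 37/5.
S_2 = c1*u/(S_1 - 1) = 1 + (-1133/555)*u + (817489/308025)*u^2 + ...; c2 = -1133/555.
S_3 = c2*u/(S_2 - 1) = 1 + (817489/628815)*u + (501660/1283689)*u^2 + ...; c3 = 817489/628815.
S_4 = c3*u/(S_3 - 1) = 1 + (-278421300/926215037)*u + (148777074000/668288265121)*u^2 + ...; c4 = -278421300/926215037.
S_5 = c4*u/(S_4 - 1) = 1 + (562443860/759447281)*u + ...; c5 = 562443860/759447281.

The regular C-fraction coefficients are [6/5, 37/5, -1133/555, 817489/628815, -278421300/926215037, 562443860/759447281].


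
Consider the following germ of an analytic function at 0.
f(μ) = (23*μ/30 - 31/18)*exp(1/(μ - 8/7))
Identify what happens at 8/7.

The point is an essential singularity.

The exponent 1/(μ - (8/7)) has a pole at 8/7, so exp(1/(μ - (8/7))) takes every nonzero value near it: an essential singularity (not a pole of any order).


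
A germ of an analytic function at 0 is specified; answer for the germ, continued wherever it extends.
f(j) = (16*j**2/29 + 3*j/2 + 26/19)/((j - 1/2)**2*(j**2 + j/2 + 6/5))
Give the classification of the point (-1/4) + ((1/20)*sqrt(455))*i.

The point is a pole of order 1.

The denominator factor j**2 + j/2 + 6/5 vanishes at (-1/4) + ((1/20)*sqrt(455))*i and appears to the power 1; the numerator there equals (8823/22040) + ((71/1160)*sqrt(455))*i, nonzero, and no other factor vanishes.
Hence a pole whose order is the multiplicity, 1.


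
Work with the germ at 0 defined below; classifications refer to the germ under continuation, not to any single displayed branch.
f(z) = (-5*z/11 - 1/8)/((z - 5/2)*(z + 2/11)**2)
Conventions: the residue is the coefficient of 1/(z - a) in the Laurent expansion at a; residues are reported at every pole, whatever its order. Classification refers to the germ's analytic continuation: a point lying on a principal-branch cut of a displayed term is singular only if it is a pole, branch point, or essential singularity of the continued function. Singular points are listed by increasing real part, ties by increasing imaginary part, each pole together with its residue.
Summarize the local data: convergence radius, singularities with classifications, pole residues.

Denominator factor (z + 2/11)^2: pole of order 2 at -2/11, modulus 2/11.
Denominator factor (z - 5/2): pole of order 1 at 5/2, modulus 5/2.
The radius of convergence is the smallest modulus among the singular points: 2/11.
At the order-2 pole -2/11 set g(z) = (z - (-2/11))^2*f(z) = (-5*z/11 - 1/8)/(z - 5/2).
Order-2 pole: residue = g'(a); g'(-2/11) = 1221/6962, so the residue is 1221/6962.
At the order-1 pole 5/2 set g(z) = (z - (5/2))*f(z) = (-5*z/11 - 1/8)/(z + 2/11)**2.
Simple pole: residue = g(a) at a = 5/2, which is -1221/6962.
List the singular points by increasing real part (a conjugate pair: the negative imaginary part first).

Radius of convergence at 0: 2/11.
At -2/11: a pole of order 2; residue 1221/6962.
At 5/2: a pole of order 1; residue -1221/6962.


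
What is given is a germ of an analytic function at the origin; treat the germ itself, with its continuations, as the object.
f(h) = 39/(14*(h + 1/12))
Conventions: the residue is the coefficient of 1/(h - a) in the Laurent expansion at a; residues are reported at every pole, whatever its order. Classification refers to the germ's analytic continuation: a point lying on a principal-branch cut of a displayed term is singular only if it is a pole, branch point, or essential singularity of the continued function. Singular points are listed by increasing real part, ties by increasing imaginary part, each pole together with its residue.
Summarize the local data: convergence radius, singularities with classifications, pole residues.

Radius of convergence at 0: 1/12.
At -1/12: a pole of order 1; residue 39/14.

Denominator factor (h + 1/12): pole of order 1 at -1/12, modulus 1/12.
The radius of convergence is the smallest modulus among the singular points: 1/12.
At the order-1 pole -1/12 set g(h) = (h - (-1/12))*f(h) = 39/14.
Simple pole: residue = g(a) at a = -1/12, which is 39/14.


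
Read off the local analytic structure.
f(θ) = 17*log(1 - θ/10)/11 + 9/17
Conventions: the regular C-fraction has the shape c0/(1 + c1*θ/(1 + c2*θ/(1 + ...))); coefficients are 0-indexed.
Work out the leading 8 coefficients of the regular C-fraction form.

Taylor coefficients (expand at 0): a_0 = 9/17, a_1 = -17/110, a_2 = -17/2200, a_3 = -17/33000, a_4 = -17/440000, a_5 = -17/5500000, a_6 = -17/66000000, a_7 = -17/770000000.
c0 = a_0 = 9/17. Peel one level at a time: if S = 1 + c*θ/S' with S'(0) = 1, then c is the θ-coefficient of S and S' = c*θ/(S - 1).
S_1 = c0/f = 1 + (289/990)*θ + (195653/1960200)*θ^2 + ...; c1 = 289/990.
S_2 = c1*θ/(S_1 - 1) = 1 + (-677/1980)*θ + (-1/1200)*θ^2 + ...; c2 = -677/1980.
S_3 = c2*θ/(S_2 - 1) = 1 + (-33/13540)*θ + (-5313/45832900)*θ^2 + ...; c3 = -33/13540.
S_4 = c3*θ/(S_3 - 1) = 1 + (-161/3385)*θ + (-1/1500)*θ^2 + ...; c4 = -161/3385.
S_5 = c4*θ/(S_4 - 1) = 1 + (-677/48300)*θ + (-588313/1166445000)*θ^2 + ...; c5 = -677/48300.
S_6 = c5*θ/(S_5 - 1) = 1 + (-869/24150)*θ + (-9/14000)*θ^2 + ...; c6 = -869/24150.
S_7 = c6*θ/(S_6 - 1) = 1 + (-621/34760)*θ + ...; c7 = -621/34760.

The regular C-fraction coefficients are [9/17, 289/990, -677/1980, -33/13540, -161/3385, -677/48300, -869/24150, -621/34760].


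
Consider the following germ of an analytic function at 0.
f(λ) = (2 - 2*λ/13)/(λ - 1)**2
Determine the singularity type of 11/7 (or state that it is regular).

The point is a regular point.

Denominator factors: λ - 1 = 4/7 at λ = 11/7 — none vanishes.
So the germ continues analytically to 11/7.


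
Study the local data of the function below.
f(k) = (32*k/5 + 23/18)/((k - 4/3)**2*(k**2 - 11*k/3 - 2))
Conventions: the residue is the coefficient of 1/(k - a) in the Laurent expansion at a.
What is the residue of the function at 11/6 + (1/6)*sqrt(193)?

The factor k**2 - 11*k/3 - 2 splits as (k - a)(k - a') with a = 11/6 + (1/6)*sqrt(193), a' = 11/6 - (1/6)*sqrt(193). At the order-1 pole a set g(k) = (k - a)*f(k) = [(32*k/5 + 23/18)/(k - 4/3)**2] / (k - a').
Simple pole: residue = g(a) at a = 11/6 + (1/6)*sqrt(193), which is 18549/42320 + (188061/8167760)*sqrt(193).

The residue is 18549/42320 + (188061/8167760)*sqrt(193).


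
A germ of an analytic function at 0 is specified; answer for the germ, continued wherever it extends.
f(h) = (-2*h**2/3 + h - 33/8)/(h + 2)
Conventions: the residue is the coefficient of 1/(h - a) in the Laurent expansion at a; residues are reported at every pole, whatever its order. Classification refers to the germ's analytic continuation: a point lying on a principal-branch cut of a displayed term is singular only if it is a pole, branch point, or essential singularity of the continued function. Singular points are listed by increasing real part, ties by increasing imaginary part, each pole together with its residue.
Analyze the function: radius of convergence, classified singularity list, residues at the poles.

Radius of convergence at 0: 2.
At -2: a pole of order 1; residue -211/24.

Denominator factor (h + 2): pole of order 1 at -2, modulus 2.
The radius of convergence is the smallest modulus among the singular points: 2.
At the order-1 pole -2 set g(h) = (h - (-2))*f(h) = -2*h**2/3 + h - 33/8.
Simple pole: residue = g(a) at a = -2, which is -211/24.


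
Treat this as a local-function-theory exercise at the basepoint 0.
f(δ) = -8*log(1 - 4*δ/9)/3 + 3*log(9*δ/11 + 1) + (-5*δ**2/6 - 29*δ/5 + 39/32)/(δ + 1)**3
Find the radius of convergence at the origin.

Denominator factor (δ + 1)^3: pole of order 3 at -1, modulus 1.
Branch term (-8/3)*log(1 - δ/(9/4)): its argument vanishes at δ = 9/4, a logarithmic branch point, modulus 9/4.
Branch term (3)*log(1 - δ/(-11/9)): its argument vanishes at δ = -11/9, a logarithmic branch point, modulus 11/9.
The radius of convergence is the smallest modulus among the singular points: 1.

The radius of convergence is 1.


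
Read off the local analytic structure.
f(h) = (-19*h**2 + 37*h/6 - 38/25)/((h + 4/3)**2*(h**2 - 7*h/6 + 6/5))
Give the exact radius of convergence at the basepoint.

The radius of convergence is (1/5)*sqrt(30).

Denominator factor (h**2 - 7*h/6 + 6/5): discriminant -619/180, complex-conjugate roots (7/12) + ((1/60)*sqrt(3095))*i and (7/12) - ((1/60)*sqrt(3095))*i; poles of order 1, moduli (1/5)*sqrt(30) and (1/5)*sqrt(30).
Denominator factor (h + 4/3)^2: pole of order 2 at -4/3, modulus 4/3.
The radius of convergence is the smallest modulus among the singular points: (1/5)*sqrt(30).


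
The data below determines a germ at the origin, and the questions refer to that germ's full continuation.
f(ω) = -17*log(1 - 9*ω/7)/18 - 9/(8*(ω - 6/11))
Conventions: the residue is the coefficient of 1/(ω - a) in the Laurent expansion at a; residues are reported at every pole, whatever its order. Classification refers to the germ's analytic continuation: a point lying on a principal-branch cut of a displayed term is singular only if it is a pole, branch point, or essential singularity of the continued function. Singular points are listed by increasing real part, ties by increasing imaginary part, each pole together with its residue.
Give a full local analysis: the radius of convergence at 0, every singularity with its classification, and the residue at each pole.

Denominator factor (ω - 6/11): pole of order 1 at 6/11, modulus 6/11.
Branch term (-17/18)*log(1 - ω/(7/9)): its argument vanishes at ω = 7/9, a logarithmic branch point, modulus 7/9.
The radius of convergence is the smallest modulus among the singular points: 6/11.
The branch term is analytic at 6/11 and contributes nothing to the residue; only the rational part matters.
At the order-1 pole 6/11 set g(ω) = (ω - (6/11))*(rational part) = -9/8.
Simple pole: residue = g(a) at a = 6/11, which is -9/8.
List the singular points by increasing real part (a conjugate pair: the negative imaginary part first).

Radius of convergence at 0: 6/11.
At 6/11: a pole of order 1; residue -9/8.
At 7/9: a logarithmic branch point.


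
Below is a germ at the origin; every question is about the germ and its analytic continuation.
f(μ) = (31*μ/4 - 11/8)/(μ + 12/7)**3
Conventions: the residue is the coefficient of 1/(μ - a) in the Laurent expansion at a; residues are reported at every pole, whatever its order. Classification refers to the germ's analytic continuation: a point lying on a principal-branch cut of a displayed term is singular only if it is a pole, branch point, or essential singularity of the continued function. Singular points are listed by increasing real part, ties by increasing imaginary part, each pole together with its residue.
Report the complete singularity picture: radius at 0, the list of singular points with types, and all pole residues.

Denominator factor (μ + 12/7)^3: pole of order 3 at -12/7, modulus 12/7.
The radius of convergence is the smallest modulus among the singular points: 12/7.
At the order-3 pole -12/7 set g(μ) = (μ - (-12/7))^3*f(μ) = 31*μ/4 - 11/8.
Order-3 pole: residue = g''(a)/2; g''(-12/7) = 0, so the residue is 0.

Radius of convergence at 0: 12/7.
At -12/7: a pole of order 3; residue 0.


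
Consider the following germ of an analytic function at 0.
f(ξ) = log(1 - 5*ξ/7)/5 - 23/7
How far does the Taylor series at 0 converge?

Branch term (1/5)*log(1 - ξ/(7/5)): its argument vanishes at ξ = 7/5, a logarithmic branch point, modulus 7/5.
The radius of convergence is the smallest modulus among the singular points: 7/5.

The radius of convergence is 7/5.


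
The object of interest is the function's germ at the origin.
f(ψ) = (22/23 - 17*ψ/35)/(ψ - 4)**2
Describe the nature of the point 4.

The point is a pole of order 2.

The denominator factor ψ - 4 vanishes at 4 and appears to the power 2; the numerator there equals -794/805, nonzero, and no other factor vanishes.
Hence a pole whose order is the multiplicity, 2.


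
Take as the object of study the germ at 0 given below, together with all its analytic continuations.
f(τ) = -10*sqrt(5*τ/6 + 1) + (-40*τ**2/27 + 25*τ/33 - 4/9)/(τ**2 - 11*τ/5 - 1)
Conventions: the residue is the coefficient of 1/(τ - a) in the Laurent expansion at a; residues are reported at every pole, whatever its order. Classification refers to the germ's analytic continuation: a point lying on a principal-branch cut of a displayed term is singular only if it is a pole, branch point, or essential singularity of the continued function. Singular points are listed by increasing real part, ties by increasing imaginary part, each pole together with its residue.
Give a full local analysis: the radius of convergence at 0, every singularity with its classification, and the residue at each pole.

Denominator factor (τ**2 - 11*τ/5 - 1): discriminant 221/25, real irrational roots 11/10 + (1/10)*sqrt(221) and 11/10 - (1/10)*sqrt(221); poles of order 1, moduli 11/10 + (1/10)*sqrt(221) and -11/10 + (1/10)*sqrt(221).
Branch term (-10)*sqrt(1 - τ/(-6/5)): its argument vanishes at τ = -6/5, a square-root branch point, modulus 6/5.
The radius of convergence is the smallest modulus among the singular points: -11/10 + (1/10)*sqrt(221).
The branch term is analytic at 11/10 - (1/10)*sqrt(221) and contributes nothing to the residue; only the rational part matters.
The factor τ**2 - 11*τ/5 - 1 splits as (τ - a)(τ - a') with a = 11/10 - (1/10)*sqrt(221), a' = 11/10 + (1/10)*sqrt(221). At the order-1 pole a set g(τ) = (τ - a)*(rational part) = [-40*τ**2/27 + 25*τ/33 - 4/9] / (τ - a').
Simple pole: residue = g(a) at a = 11/10 - (1/10)*sqrt(221), which is -743/594 + (421/3978)*sqrt(221).
The branch term is analytic at 11/10 + (1/10)*sqrt(221) and contributes nothing to the residue; only the rational part matters.
The factor τ**2 - 11*τ/5 - 1 splits as (τ - a)(τ - a') with a = 11/10 + (1/10)*sqrt(221), a' = 11/10 - (1/10)*sqrt(221). At the order-1 pole a set g(τ) = (τ - a)*(rational part) = [-40*τ**2/27 + 25*τ/33 - 4/9] / (τ - a').
Simple pole: residue = g(a) at a = 11/10 + (1/10)*sqrt(221), which is -743/594 - (421/3978)*sqrt(221).
List the singular points by increasing real part (a conjugate pair: the negative imaginary part first).

Radius of convergence at 0: -11/10 + (1/10)*sqrt(221).
At -6/5: an algebraic (square-root) branch point.
At 11/10 - (1/10)*sqrt(221): a pole of order 1; residue -743/594 + (421/3978)*sqrt(221).
At 11/10 + (1/10)*sqrt(221): a pole of order 1; residue -743/594 - (421/3978)*sqrt(221).


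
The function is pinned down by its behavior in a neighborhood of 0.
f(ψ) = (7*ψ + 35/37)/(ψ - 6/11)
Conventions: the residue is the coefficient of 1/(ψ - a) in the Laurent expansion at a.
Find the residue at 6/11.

The residue is 1939/407.

At the order-1 pole 6/11 set g(ψ) = (ψ - (6/11))*f(ψ) = 7*ψ + 35/37.
Simple pole: residue = g(a) at a = 6/11, which is 1939/407.


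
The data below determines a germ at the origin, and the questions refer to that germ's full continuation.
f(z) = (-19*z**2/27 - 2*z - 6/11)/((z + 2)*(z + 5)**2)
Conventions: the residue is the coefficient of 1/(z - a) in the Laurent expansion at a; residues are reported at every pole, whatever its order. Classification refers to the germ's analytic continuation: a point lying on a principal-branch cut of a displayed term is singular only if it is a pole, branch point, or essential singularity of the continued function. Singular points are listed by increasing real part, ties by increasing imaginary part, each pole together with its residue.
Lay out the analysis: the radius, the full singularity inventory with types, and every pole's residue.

Denominator factor (z + 5)^2: pole of order 2 at -5, modulus 5.
Denominator factor (z + 2): pole of order 1 at -2, modulus 2.
The radius of convergence is the smallest modulus among the singular points: 2.
At the order-2 pole -5 set g(z) = (z - (-5))^2*f(z) = (-19*z**2/27 - 2*z - 6/11)/(z + 2).
Order-2 pole: residue = g'(a); g'(-5) = -2071/2673, so the residue is -2071/2673.
At the order-1 pole -2 set g(z) = (z - (-2))*f(z) = (-19*z**2/27 - 2*z - 6/11)/(z + 5)**2.
Simple pole: residue = g(a) at a = -2, which is 190/2673.
List the singular points by increasing real part (a conjugate pair: the negative imaginary part first).

Radius of convergence at 0: 2.
At -5: a pole of order 2; residue -2071/2673.
At -2: a pole of order 1; residue 190/2673.


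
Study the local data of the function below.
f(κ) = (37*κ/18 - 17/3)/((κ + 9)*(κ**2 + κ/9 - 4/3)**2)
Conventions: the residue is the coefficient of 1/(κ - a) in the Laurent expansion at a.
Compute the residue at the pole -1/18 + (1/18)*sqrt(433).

The factor κ**2 + κ/9 - 4/3 splits as (κ - a)(κ - a') with a = -1/18 + (1/18)*sqrt(433), a' = -1/18 - (1/18)*sqrt(433). At the order-2 pole a set g(κ) = (κ - a)^2*f(κ) = [(37*κ/18 - 17/3)/(κ + 9)] / (κ - a')^2.
Order-2 pole: residue = g'(a); g'(-1/18 + (1/18)*sqrt(433)) = 435/222784 + (194517237/41769549376)*sqrt(433), so the residue is 435/222784 + (194517237/41769549376)*sqrt(433).

The residue is 435/222784 + (194517237/41769549376)*sqrt(433).


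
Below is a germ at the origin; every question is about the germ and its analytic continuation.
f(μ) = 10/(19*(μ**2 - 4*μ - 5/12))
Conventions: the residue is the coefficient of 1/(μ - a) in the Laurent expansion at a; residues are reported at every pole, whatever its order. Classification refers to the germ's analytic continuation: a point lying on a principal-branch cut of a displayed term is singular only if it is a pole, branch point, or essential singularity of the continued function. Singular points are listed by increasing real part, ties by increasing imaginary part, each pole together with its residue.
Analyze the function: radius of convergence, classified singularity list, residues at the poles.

Denominator factor (μ**2 - 4*μ - 5/12): discriminant 53/3, real irrational roots 2 + (1/6)*sqrt(159) and 2 - (1/6)*sqrt(159); poles of order 1, moduli 2 + (1/6)*sqrt(159) and -2 + (1/6)*sqrt(159).
The radius of convergence is the smallest modulus among the singular points: -2 + (1/6)*sqrt(159).
The factor μ**2 - 4*μ - 5/12 splits as (μ - a)(μ - a') with a = 2 - (1/6)*sqrt(159), a' = 2 + (1/6)*sqrt(159). At the order-1 pole a set g(μ) = (μ - a)*f(μ) = [10/19] / (μ - a').
Simple pole: residue = g(a) at a = 2 - (1/6)*sqrt(159), which is -(10/1007)*sqrt(159).
The factor μ**2 - 4*μ - 5/12 splits as (μ - a)(μ - a') with a = 2 + (1/6)*sqrt(159), a' = 2 - (1/6)*sqrt(159). At the order-1 pole a set g(μ) = (μ - a)*f(μ) = [10/19] / (μ - a').
Simple pole: residue = g(a) at a = 2 + (1/6)*sqrt(159), which is (10/1007)*sqrt(159).
List the singular points by increasing real part (a conjugate pair: the negative imaginary part first).

Radius of convergence at 0: -2 + (1/6)*sqrt(159).
At 2 - (1/6)*sqrt(159): a pole of order 1; residue -(10/1007)*sqrt(159).
At 2 + (1/6)*sqrt(159): a pole of order 1; residue (10/1007)*sqrt(159).


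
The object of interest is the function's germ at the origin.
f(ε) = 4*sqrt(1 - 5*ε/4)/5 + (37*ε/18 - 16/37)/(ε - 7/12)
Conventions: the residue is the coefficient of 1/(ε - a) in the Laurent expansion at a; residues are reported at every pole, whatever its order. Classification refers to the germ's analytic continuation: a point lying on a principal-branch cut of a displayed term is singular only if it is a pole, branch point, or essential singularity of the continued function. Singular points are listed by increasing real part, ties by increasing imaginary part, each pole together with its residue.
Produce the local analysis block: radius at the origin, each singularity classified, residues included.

Radius of convergence at 0: 7/12.
At 7/12: a pole of order 1; residue 6127/7992.
At 4/5: an algebraic (square-root) branch point.

Denominator factor (ε - 7/12): pole of order 1 at 7/12, modulus 7/12.
Branch term (4/5)*sqrt(1 - ε/(4/5)): its argument vanishes at ε = 4/5, a square-root branch point, modulus 4/5.
The radius of convergence is the smallest modulus among the singular points: 7/12.
The branch term is analytic at 7/12 and contributes nothing to the residue; only the rational part matters.
At the order-1 pole 7/12 set g(ε) = (ε - (7/12))*(rational part) = 37*ε/18 - 16/37.
Simple pole: residue = g(a) at a = 7/12, which is 6127/7992.
List the singular points by increasing real part (a conjugate pair: the negative imaginary part first).


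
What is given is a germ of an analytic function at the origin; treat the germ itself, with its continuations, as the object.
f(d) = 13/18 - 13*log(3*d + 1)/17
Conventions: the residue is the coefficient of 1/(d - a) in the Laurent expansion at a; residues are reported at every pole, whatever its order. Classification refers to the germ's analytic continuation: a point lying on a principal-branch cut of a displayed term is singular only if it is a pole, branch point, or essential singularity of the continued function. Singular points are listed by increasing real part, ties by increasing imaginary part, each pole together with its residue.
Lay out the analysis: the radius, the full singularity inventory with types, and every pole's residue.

Radius of convergence at 0: 1/3.
At -1/3: a logarithmic branch point.

Branch term (-13/17)*log(1 - d/(-1/3)): its argument vanishes at d = -1/3, a logarithmic branch point, modulus 1/3.
The radius of convergence is the smallest modulus among the singular points: 1/3.


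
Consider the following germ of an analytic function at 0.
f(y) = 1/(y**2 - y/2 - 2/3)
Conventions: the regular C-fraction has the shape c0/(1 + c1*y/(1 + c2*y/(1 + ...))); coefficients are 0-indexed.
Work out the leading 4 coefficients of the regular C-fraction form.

The regular C-fraction coefficients are [-3/2, 3/4, 2, -2].

Taylor coefficients (expand at 0): a_0 = -3/2, a_1 = 9/8, a_2 = -99/32, a_3 = 513/128.
c0 = a_0 = -3/2. Peel one level at a time: if S = 1 + c*y/S' with S'(0) = 1, then c is the y-coefficient of S and S' = c*y/(S - 1).
S_1 = c0/f = 1 + (3/4)*y + (-3/2)*y^2 + ...; c1 = 3/4.
S_2 = c1*y/(S_1 - 1) = 1 + (2)*y + (4)*y^2 + ...; c2 = 2.
S_3 = c2*y/(S_2 - 1) = 1 + (-2)*y + ...; c3 = -2.


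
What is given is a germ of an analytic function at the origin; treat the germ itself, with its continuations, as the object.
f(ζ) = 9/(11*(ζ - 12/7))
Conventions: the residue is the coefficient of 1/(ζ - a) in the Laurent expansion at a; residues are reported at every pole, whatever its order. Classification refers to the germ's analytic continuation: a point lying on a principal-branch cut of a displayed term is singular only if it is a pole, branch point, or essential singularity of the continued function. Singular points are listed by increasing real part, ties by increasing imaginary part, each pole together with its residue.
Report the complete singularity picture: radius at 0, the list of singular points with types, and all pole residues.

Denominator factor (ζ - 12/7): pole of order 1 at 12/7, modulus 12/7.
The radius of convergence is the smallest modulus among the singular points: 12/7.
At the order-1 pole 12/7 set g(ζ) = (ζ - (12/7))*f(ζ) = 9/11.
Simple pole: residue = g(a) at a = 12/7, which is 9/11.

Radius of convergence at 0: 12/7.
At 12/7: a pole of order 1; residue 9/11.


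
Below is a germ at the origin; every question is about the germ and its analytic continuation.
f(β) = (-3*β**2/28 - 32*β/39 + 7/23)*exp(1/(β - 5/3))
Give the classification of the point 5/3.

The point is an essential singularity.

The exponent 1/(β - (5/3)) has a pole at 5/3, so exp(1/(β - (5/3))) takes every nonzero value near it: an essential singularity (not a pole of any order).


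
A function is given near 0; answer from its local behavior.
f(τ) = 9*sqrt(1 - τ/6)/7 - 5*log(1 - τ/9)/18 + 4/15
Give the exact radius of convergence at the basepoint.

The radius of convergence is 6.

Branch term (-5/18)*log(1 - τ/(9)): its argument vanishes at τ = 9, a logarithmic branch point, modulus 9.
Branch term (9/7)*sqrt(1 - τ/(6)): its argument vanishes at τ = 6, a square-root branch point, modulus 6.
The radius of convergence is the smallest modulus among the singular points: 6.


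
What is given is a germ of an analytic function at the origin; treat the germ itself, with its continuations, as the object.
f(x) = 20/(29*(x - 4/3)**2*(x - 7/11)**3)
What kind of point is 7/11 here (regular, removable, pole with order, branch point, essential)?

The denominator factor x - 7/11 vanishes at 7/11 and appears to the power 3; the numerator there equals 20/29, nonzero, and no other factor vanishes.
Hence a pole whose order is the multiplicity, 3.

The point is a pole of order 3.


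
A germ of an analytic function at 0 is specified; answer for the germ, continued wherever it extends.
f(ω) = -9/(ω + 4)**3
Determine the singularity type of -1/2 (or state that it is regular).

Denominator factors: ω + 4 = 7/2 at ω = -1/2 — none vanishes.
So the germ continues analytically to -1/2.

The point is a regular point.


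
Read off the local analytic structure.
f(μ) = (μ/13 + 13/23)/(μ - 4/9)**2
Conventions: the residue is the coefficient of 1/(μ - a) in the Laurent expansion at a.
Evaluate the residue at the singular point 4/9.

The residue is 1/13.

At the order-2 pole 4/9 set g(μ) = (μ - (4/9))^2*f(μ) = μ/13 + 13/23.
Order-2 pole: residue = g'(a); g'(4/9) = 1/13, so the residue is 1/13.


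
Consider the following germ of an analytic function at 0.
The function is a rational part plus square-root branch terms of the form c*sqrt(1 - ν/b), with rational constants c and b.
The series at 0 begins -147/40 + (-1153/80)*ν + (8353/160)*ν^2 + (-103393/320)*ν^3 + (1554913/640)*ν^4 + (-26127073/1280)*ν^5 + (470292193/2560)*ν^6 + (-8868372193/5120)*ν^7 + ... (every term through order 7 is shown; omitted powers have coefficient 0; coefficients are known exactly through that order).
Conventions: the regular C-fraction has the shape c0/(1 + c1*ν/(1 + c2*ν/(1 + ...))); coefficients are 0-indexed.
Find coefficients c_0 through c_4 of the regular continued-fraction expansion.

The regular C-fraction coefficients are [-147/40, -1153/294, 1278650/169491, 181690236/147428345, 1049526321/231052055].

Taylor coefficients (read off): a_0 = -147/40, a_1 = -1153/80, a_2 = 8353/160, a_3 = -103393/320, a_4 = 1554913/640.
c0 = a_0 = -147/40. Peel one level at a time: if S = 1 + c*ν/S' with S'(0) = 1, then c is the ν-coefficient of S and S' = c*ν/(S - 1).
S_1 = c0/f = 1 + (-1153/294)*ν + (639325/21609)*ν^2 + ...; c1 = -1153/294.
S_2 = c1*ν/(S_1 - 1) = 1 + (1278650/169491)*ν + (-12359880/1329409)*ν^2 + ...; c2 = 1278650/169491.
S_3 = c2*ν/(S_2 - 1) = 1 + (181690236/147428345)*ν + (-91524520836/16349458225)*ν^2 + ...; c3 = 181690236/147428345.
S_4 = c3*ν/(S_3 - 1) = 1 + (1049526321/231052055)*ν + ...; c4 = 1049526321/231052055.


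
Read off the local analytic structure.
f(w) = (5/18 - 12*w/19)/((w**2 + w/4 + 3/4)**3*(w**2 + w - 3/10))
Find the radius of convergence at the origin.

The radius of convergence is -1/2 + (1/10)*sqrt(55).

Denominator factor (w**2 + w - 3/10): discriminant 11/5, real irrational roots -1/2 + (1/10)*sqrt(55) and -1/2 - (1/10)*sqrt(55); poles of order 1, moduli -1/2 + (1/10)*sqrt(55) and 1/2 + (1/10)*sqrt(55).
Denominator factor (w**2 + w/4 + 3/4)^3: discriminant -47/16, complex-conjugate roots (-1/8) + ((1/8)*sqrt(47))*i and (-1/8) - ((1/8)*sqrt(47))*i; poles of order 3, moduli (1/2)*sqrt(3) and (1/2)*sqrt(3).
The radius of convergence is the smallest modulus among the singular points: -1/2 + (1/10)*sqrt(55).


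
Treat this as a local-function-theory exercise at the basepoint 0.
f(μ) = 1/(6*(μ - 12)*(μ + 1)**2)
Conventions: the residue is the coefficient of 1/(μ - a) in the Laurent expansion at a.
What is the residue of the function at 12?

At the order-1 pole 12 set g(μ) = (μ - (12))*f(μ) = 1/(6*(μ + 1)**2).
Simple pole: residue = g(a) at a = 12, which is 1/1014.

The residue is 1/1014.


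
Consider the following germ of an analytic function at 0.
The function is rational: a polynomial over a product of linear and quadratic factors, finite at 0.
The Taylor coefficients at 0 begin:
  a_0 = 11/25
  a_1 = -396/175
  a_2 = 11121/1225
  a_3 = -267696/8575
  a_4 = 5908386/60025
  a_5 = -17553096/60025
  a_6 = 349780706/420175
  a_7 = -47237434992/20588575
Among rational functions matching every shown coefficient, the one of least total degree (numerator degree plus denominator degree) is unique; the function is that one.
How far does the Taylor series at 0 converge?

No rational of total degree below 6 reproduces all 8 coefficients; solving the [0/6] Pade equations on them gives f(d) = -11/(25*(d**2 - 12*d/7 - 1)**3), whose expansion matches every shown term.
Denominator factor (d**2 - 12*d/7 - 1)^3: discriminant 340/49, real irrational roots 6/7 + (1/7)*sqrt(85) and 6/7 - (1/7)*sqrt(85); poles of order 3, moduli 6/7 + (1/7)*sqrt(85) and -6/7 + (1/7)*sqrt(85).
The radius of convergence is the smallest modulus among the singular points: -6/7 + (1/7)*sqrt(85).

The radius of convergence is -6/7 + (1/7)*sqrt(85).


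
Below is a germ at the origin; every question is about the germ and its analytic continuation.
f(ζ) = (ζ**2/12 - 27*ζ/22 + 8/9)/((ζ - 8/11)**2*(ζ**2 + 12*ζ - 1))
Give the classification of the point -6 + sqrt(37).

The denominator factor ζ**2 + 12*ζ - 1 vanishes at -6 + sqrt(37) and appears to the power 1; the numerator there equals 5677/396 - (49/22)*sqrt(37), nonzero, and no other factor vanishes.
Hence a pole whose order is the multiplicity, 1.

The point is a pole of order 1.


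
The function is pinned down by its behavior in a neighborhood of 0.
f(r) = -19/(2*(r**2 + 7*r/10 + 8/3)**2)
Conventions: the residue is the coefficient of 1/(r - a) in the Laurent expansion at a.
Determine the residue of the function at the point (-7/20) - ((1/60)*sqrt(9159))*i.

The residue is -((57000/9320809)*sqrt(9159))*i.

The factor r**2 + 7*r/10 + 8/3 splits as (r - a)(r - a') with a = (-7/20) - ((1/60)*sqrt(9159))*i, a' = (-7/20) + ((1/60)*sqrt(9159))*i. At the order-2 pole a set g(r) = (r - a)^2*f(r) = [-19/2] / (r - a')^2.
Order-2 pole: residue = g'(a); g'((-7/20) - ((1/60)*sqrt(9159))*i) = -((57000/9320809)*sqrt(9159))*i, so the residue is -((57000/9320809)*sqrt(9159))*i.


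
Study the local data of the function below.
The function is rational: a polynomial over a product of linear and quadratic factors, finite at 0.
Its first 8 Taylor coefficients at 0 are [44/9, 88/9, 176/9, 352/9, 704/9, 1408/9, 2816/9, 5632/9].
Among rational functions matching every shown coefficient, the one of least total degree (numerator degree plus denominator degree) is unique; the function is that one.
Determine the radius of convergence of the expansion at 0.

No rational of total degree below 1 reproduces all 8 coefficients; solving the [0/1] Pade equations on them gives f(η) = -22/(9*(η - 1/2)), whose expansion matches every shown term.
Denominator factor (η - 1/2): pole of order 1 at 1/2, modulus 1/2.
The radius of convergence is the smallest modulus among the singular points: 1/2.

The radius of convergence is 1/2.
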